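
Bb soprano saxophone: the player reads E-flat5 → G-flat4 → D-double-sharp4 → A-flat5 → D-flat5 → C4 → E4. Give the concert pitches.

Db5 Fb4 C##4 Gb5 Cb5 Bb3 D4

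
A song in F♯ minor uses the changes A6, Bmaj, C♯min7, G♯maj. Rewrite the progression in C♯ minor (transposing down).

E6 F#maj G#min7 D#maj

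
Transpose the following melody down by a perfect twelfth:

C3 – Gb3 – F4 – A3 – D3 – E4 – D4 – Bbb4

A perfect twelfth down from C3 gives F1.
Gb3 down a perfect twelfth is Cb2.
A perfect twelfth down from F4 gives Bb2.
A perfect twelfth down from A3 gives D2.
A perfect twelfth down from D3 gives G1.
A perfect twelfth down from E4 gives A2.
A perfect twelfth down from D4 gives G2.
Bbb4 down a perfect twelfth is Ebb3.

F1 Cb2 Bb2 D2 G1 A2 G2 Ebb3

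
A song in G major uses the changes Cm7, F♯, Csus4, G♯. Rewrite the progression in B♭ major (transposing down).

G major down to B♭ major is a major sixth; each chord root moves by that interval while the quality stays the same.
Cm7: root C down a major sixth → Eb, giving Ebm7.
F♯: root F♯ down a major sixth → A, giving A.
Csus4: root C down a major sixth → Eb, giving Ebsus4.
G♯: root G♯ down a major sixth → B, giving B.

Ebm7 A Ebsus4 B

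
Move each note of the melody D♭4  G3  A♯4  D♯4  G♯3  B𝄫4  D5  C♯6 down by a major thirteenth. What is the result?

Db4 → Fb2
G3 → Bb1
A#4 → C#3
D#4 → F#2
G#3 → B1
Bbb4 → Dbb3
D5 → F3
C#6 → E4

Fb2 Bb1 C#3 F#2 B1 Dbb3 F3 E4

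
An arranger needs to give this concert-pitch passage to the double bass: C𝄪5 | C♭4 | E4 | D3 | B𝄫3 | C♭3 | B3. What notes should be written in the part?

Written C4 sounds as C3 on the double bass, so concert pitches are written a perfect octave up.
C##5 gives C##6
Cb4 gives Cb5
E4 gives E5
D3 gives D4
Bbb3 gives Bbb4
Cb3 gives Cb4
B3 gives B4

C##6 Cb5 E5 D4 Bbb4 Cb4 B4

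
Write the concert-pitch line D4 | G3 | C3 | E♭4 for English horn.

The English horn sounds a perfect fifth below written, so the written part must be a perfect fifth above concert — transpose each note up.
D4 to A4
G3 to D4
C3 to G3
Eb4 to Bb4

A4 D4 G3 Bb4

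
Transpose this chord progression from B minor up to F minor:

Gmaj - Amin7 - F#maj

B minor up to F minor is a diminished fifth; each chord root moves by that interval while the quality stays the same.
Gmaj: root G up a diminished fifth → Db, giving Dbmaj.
Amin7: root A up a diminished fifth → Eb, giving Ebmin7.
F#maj: root F# up a diminished fifth → C, giving Cmaj.

Dbmaj Ebmin7 Cmaj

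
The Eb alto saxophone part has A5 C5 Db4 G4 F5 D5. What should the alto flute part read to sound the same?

First find concert pitch: the Eb alto saxophone sounds a major sixth below written, so A5 C5 Db4 G4 F5 D5 sounds C5 Eb4 Fb3 Bb3 Ab4 F4.
Then write for alto flute: it sounds a perfect fourth below written, so the part must be a perfect fourth above concert.
C5 → F5
Eb4 → Ab4
Fb3 → Bbb3
Bb3 → Eb4
Ab4 → Db5
F4 → Bb4

F5 Ab4 Bbb3 Eb4 Db5 Bb4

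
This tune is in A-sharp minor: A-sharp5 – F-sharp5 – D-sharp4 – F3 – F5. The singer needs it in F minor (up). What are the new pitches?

F6 Db6 Bb4 Dbb4 Dbb6

From A-sharp up to F is a diminished sixth; apply that to each pitch.
A#5 -> F6
F#5 -> Db6
D#4 -> Bb4
F3 -> Dbb4
F5 -> Dbb6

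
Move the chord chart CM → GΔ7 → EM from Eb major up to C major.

Eb major up to C major is a major sixth; each chord root moves by that interval while the quality stays the same.
CM: root C up a major sixth → A, giving AM.
GΔ7: root G up a major sixth → E, giving EΔ7.
EM: root E up a major sixth → C#, giving C#M.

AM EΔ7 C#M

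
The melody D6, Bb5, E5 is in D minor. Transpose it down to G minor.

G5 Eb5 A4

From D down to G is a perfect fifth; apply that to each pitch.
D6 -> G5
Bb5 -> Eb5
E5 -> A4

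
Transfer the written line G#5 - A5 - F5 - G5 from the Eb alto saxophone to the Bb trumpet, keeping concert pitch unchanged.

C#5 D5 Bb4 C5

First find concert pitch: the Eb alto saxophone sounds a major sixth below written, so G#5 A5 F5 G5 sounds B4 C5 Ab4 Bb4.
Then write for Bb trumpet: it sounds a major second below written, so the part must be a major second above concert.
B4 → C#5
C5 → D5
Ab4 → Bb4
Bb4 → C5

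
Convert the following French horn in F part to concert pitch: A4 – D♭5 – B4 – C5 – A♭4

D4 Gb4 E4 F4 Db4

Written C4 on the French horn in F sounds as F3, a perfect fifth lower; apply that shift to every note.
A4 becomes D4
Db5 becomes Gb4
B4 becomes E4
C5 becomes F4
Ab4 becomes Db4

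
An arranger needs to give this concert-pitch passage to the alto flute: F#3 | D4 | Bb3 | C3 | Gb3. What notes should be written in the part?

The alto flute sounds a perfect fourth below written, so the written part must be a perfect fourth above concert — transpose each note up.
F#3 to B3
D4 to G4
Bb3 to Eb4
C3 to F3
Gb3 to Cb4

B3 G4 Eb4 F3 Cb4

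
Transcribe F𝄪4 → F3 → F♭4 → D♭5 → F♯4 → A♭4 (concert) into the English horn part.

C##5 C4 Cb5 Ab5 C#5 Eb5

The English horn sounds a perfect fifth below written, so the written part must be a perfect fifth above concert — transpose each note up.
F##4 becomes C##5
F3 becomes C4
Fb4 becomes Cb5
Db5 becomes Ab5
F#4 becomes C#5
Ab4 becomes Eb5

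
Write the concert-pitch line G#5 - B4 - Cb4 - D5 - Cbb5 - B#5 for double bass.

Written C4 sounds as C3 on the double bass, so concert pitches are written a perfect octave up.
G#5 -> G#6
B4 -> B5
Cb4 -> Cb5
D5 -> D6
Cbb5 -> Cbb6
B#5 -> B#6

G#6 B5 Cb5 D6 Cbb6 B#6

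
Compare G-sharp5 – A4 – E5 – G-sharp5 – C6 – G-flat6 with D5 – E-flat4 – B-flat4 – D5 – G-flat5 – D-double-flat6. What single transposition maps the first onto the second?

down an augmented fourth

From G#5 to D5 is 4 letter names — a fourth of some quality.
D5 to G#5 is 6 semitones, which makes it an augmented fourth; the second version is lower, so the direction is down.
Checking another pair — Gb6 → Dbb6 — gives the same interval.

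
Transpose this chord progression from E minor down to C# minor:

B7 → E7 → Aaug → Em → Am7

E minor down to C# minor is a minor third; each chord root moves by that interval while the quality stays the same.
B7: root B down a minor third → G#, giving G#7.
E7: root E down a minor third → C#, giving C#7.
Aaug: root A down a minor third → F#, giving F#aug.
Em: root E down a minor third → C#, giving C#m.
Am7: root A down a minor third → F#, giving F#m7.

G#7 C#7 F#aug C#m F#m7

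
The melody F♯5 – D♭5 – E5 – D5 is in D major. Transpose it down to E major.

G#4 Eb4 F#4 E4

From D down to E is a minor seventh; apply that to each pitch.
F#5 -> G#4
Db5 -> Eb4
E5 -> F#4
D5 -> E4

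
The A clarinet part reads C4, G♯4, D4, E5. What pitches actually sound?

The A clarinet sounds a minor third below written, so transpose each written note down a minor third.
C4 to A3
G#4 to E#4
D4 to B3
E5 to C#5

A3 E#4 B3 C#5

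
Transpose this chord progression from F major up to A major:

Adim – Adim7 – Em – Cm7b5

F major up to A major is a major third; each chord root moves by that interval while the quality stays the same.
Adim: root A up a major third → C#, giving C#dim.
Adim7: root A up a major third → C#, giving C#dim7.
Em: root E up a major third → G#, giving G#m.
Cm7b5: root C up a major third → E, giving Em7b5.

C#dim C#dim7 G#m Em7b5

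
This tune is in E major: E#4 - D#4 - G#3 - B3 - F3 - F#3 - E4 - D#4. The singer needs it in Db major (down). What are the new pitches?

D4 C4 F3 Ab3 Ebb3 Eb3 Db4 C4

From E down to Db is an augmented second; apply that to each pitch.
E#4 to D4
D#4 to C4
G#3 to F3
B3 to Ab3
F3 to Ebb3
F#3 to Eb3
E4 to Db4
D#4 to C4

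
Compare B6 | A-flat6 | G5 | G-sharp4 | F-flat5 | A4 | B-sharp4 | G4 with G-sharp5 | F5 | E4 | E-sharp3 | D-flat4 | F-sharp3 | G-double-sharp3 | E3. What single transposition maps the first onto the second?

down a minor tenth

From B6 to G#5 is 10 letter names — a tenth of some quality.
G#5 to B6 is 15 semitones, which makes it a minor tenth; the second version is lower, so the direction is down.
Checking another pair — G4 → E3 — gives the same interval.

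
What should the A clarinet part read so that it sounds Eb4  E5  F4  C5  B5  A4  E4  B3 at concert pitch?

Gb4 G5 Ab4 Eb5 D6 C5 G4 D4

The A clarinet sounds a minor third below written, so the written part must be a minor third above concert — transpose each note up.
Eb4 gives Gb4
E5 gives G5
F4 gives Ab4
C5 gives Eb5
B5 gives D6
A4 gives C5
E4 gives G4
B3 gives D4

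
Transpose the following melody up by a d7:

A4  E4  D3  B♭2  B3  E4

Gb5 Db5 Cb4 Abb3 Ab4 Db5

A diminished seventh up from A4 gives Gb5.
A diminished seventh up from E4 gives Db5.
A diminished seventh up from D3 gives Cb4.
Bb2 up a diminished seventh is Abb3.
B3: a seventh up reaches A, and 9 semitones makes it Ab4.
A diminished seventh up from E4 gives Db5.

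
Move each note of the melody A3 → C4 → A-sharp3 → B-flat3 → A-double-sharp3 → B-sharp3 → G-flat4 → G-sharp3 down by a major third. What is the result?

A major third down from A3 gives F3.
C4: a third down reaches A, and 4 semitones makes it Ab3.
A#3: a third down reaches F, and 4 semitones makes it F#3.
Bb3 down a major third is Gb3.
A##3: a third down reaches F, and 4 semitones makes it F##3.
A major third down from B#3 gives G#3.
Gb4 down a major third is Ebb4.
G#3: a third down reaches E, and 4 semitones makes it E3.

F3 Ab3 F#3 Gb3 F##3 G#3 Ebb4 E3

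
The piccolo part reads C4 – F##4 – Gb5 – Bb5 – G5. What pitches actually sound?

C5 F##5 Gb6 Bb6 G6

The piccolo sounds a perfect octave above written, so transpose each written note up a perfect octave.
C4 → C5
F##4 → F##5
Gb5 → Gb6
Bb5 → Bb6
G5 → G6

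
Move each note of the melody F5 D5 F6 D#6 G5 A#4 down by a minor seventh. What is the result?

F5 down a minor seventh is G4.
D5 down a minor seventh is E4.
A minor seventh down from F6 gives G5.
D#6: a seventh down reaches E, and 10 semitones makes it E#5.
G5 down a minor seventh is A4.
A#4 down a minor seventh is B#3.

G4 E4 G5 E#5 A4 B#3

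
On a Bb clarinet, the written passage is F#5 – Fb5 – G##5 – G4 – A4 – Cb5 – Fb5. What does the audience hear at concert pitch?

The Bb clarinet sounds a major second below written, so transpose each written note down a major second.
F#5 -> E5
Fb5 -> Ebb5
G##5 -> F##5
G4 -> F4
A4 -> G4
Cb5 -> Bbb4
Fb5 -> Ebb5

E5 Ebb5 F##5 F4 G4 Bbb4 Ebb5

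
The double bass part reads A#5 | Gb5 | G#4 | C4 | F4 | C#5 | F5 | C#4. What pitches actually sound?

A#4 Gb4 G#3 C3 F3 C#4 F4 C#3

Written C4 on the double bass sounds as C3, a perfect octave lower; apply that shift to every note.
A#5 becomes A#4
Gb5 becomes Gb4
G#4 becomes G#3
C4 becomes C3
F4 becomes F3
C#5 becomes C#4
F5 becomes F4
C#4 becomes C#3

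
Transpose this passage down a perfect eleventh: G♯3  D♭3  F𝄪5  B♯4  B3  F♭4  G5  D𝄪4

G#3 becomes D#2
Db3 becomes Ab1
F##5 becomes C##4
B#4 becomes F##3
B3 becomes F#2
Fb4 becomes Cb3
G5 becomes D4
D##4 becomes A##2

D#2 Ab1 C##4 F##3 F#2 Cb3 D4 A##2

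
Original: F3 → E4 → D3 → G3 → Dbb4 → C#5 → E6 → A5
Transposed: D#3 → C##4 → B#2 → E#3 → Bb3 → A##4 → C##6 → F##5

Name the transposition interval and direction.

From F3 to D#3 is 3 letter names — a third of some quality.
D#3 to F3 is 2 semitones, which makes it a diminished third; the second version is lower, so the direction is down.
Checking another pair — A5 → F##5 — gives the same interval.

down a diminished third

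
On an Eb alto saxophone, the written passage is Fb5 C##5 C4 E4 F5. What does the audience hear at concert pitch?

Abb4 E#4 Eb3 G3 Ab4

The Eb alto saxophone sounds a major sixth below written, so transpose each written note down a major sixth.
Fb5 to Abb4
C##5 to E#4
C4 to Eb3
E4 to G3
F5 to Ab4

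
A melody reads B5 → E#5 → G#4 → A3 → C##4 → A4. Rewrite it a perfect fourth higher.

E6 A#5 C#5 D4 F##4 D5

B5 to E6
E#5 to A#5
G#4 to C#5
A3 to D4
C##4 to F##4
A4 to D5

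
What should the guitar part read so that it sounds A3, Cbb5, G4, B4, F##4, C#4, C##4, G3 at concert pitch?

A4 Cbb6 G5 B5 F##5 C#5 C##5 G4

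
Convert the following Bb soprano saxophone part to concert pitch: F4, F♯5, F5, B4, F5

Eb4 E5 Eb5 A4 Eb5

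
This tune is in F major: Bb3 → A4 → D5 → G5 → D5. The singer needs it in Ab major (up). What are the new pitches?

Db4 C5 F5 Bb5 F5

From F up to Ab is a minor third; apply that to each pitch.
Bb3 becomes Db4
A4 becomes C5
D5 becomes F5
G5 becomes Bb5
D5 becomes F5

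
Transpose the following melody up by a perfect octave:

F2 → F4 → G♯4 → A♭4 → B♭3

F3 F5 G#5 Ab5 Bb4

F2 to F3
F4 to F5
G#4 to G#5
Ab4 to Ab5
Bb3 to Bb4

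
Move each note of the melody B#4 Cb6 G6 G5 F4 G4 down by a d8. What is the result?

A diminished octave down from B#4 gives B##3.
A diminished octave down from Cb6 gives C5.
G6: an octave down reaches G, and 11 semitones makes it G#5.
A diminished octave down from G5 gives G#4.
F4 down a diminished octave is F#3.
G4: an octave down reaches G, and 11 semitones makes it G#3.

B##3 C5 G#5 G#4 F#3 G#3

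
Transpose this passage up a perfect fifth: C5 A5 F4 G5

G5 E6 C5 D6

A perfect fifth up from C5 gives G5.
A5 up a perfect fifth is E6.
A perfect fifth up from F4 gives C5.
A perfect fifth up from G5 gives D6.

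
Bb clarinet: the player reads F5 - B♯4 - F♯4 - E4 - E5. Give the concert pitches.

Eb5 A#4 E4 D4 D5

The Bb clarinet sounds a major second below written, so transpose each written note down a major second.
F5 becomes Eb5
B#4 becomes A#4
F#4 becomes E4
E4 becomes D4
E5 becomes D5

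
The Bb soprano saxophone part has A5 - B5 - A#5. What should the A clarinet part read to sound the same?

First find concert pitch: the Bb soprano saxophone sounds a major second below written, so A5 B5 A#5 sounds G5 A5 G#5.
Then write for A clarinet: it sounds a minor third below written, so the part must be a minor third above concert.
G5 → Bb5
A5 → C6
G#5 → B5

Bb5 C6 B5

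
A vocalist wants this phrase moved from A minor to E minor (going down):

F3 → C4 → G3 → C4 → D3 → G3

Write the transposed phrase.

A minor to E minor down is a perfect fourth, so every note moves down by that interval.
F3 -> C3
C4 -> G3
G3 -> D3
C4 -> G3
D3 -> A2
G3 -> D3

C3 G3 D3 G3 A2 D3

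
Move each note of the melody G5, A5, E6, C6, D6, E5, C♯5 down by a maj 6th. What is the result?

G5: a sixth down reaches B, and 9 semitones makes it Bb4.
A5 down a major sixth is C5.
E6: a sixth down reaches G, and 9 semitones makes it G5.
A major sixth down from C6 gives Eb5.
D6 down a major sixth is F5.
E5 down a major sixth is G4.
A major sixth down from C#5 gives E4.

Bb4 C5 G5 Eb5 F5 G4 E4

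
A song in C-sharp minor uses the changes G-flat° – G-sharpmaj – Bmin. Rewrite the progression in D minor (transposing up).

C-sharp minor up to D minor is a minor second; each chord root moves by that interval while the quality stays the same.
G-flat°: root G-flat up a minor second → Abb, giving Abb°.
G-sharpmaj: root G-sharp up a minor second → A, giving Amaj.
Bmin: root B up a minor second → C, giving Cmin.

Abb° Amaj Cmin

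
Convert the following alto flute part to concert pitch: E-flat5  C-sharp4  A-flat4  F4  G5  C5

Bb4 G#3 Eb4 C4 D5 G4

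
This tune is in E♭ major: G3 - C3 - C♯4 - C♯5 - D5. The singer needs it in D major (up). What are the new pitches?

F#4 B3 B#4 B#5 C#6

E♭ major to D major up is a major seventh, so every note moves up by that interval.
G3 to F#4
C3 to B3
C#4 to B#4
C#5 to B#5
D5 to C#6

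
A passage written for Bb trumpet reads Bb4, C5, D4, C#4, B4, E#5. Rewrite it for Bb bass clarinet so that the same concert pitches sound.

Bb5 C6 D5 C#5 B5 E#6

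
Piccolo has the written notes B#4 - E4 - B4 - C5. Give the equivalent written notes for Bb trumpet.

First find concert pitch: the piccolo sounds a perfect octave above written, so B#4 E4 B4 C5 sounds B#5 E5 B5 C6.
Then write for Bb trumpet: it sounds a major second below written, so the part must be a major second above concert.
B#5 → C##6
E5 → F#5
B5 → C#6
C6 → D6

C##6 F#5 C#6 D6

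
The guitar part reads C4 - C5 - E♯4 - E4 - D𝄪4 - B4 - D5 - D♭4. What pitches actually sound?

C3 C4 E#3 E3 D##3 B3 D4 Db3

The guitar sounds a perfect octave below written, so transpose each written note down a perfect octave.
C4 to C3
C5 to C4
E#4 to E#3
E4 to E3
D##4 to D##3
B4 to B3
D5 to D4
Db4 to Db3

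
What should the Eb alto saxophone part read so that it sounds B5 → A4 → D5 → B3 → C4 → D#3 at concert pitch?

G#6 F#5 B5 G#4 A4 B#3

Written C4 sounds as Eb3 on the Eb alto saxophone, so concert pitches are written a major sixth up.
B5 -> G#6
A4 -> F#5
D5 -> B5
B3 -> G#4
C4 -> A4
D#3 -> B#3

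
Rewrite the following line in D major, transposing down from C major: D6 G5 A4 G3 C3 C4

E5 A4 B3 A2 D2 D3

From C down to D is a minor seventh; apply that to each pitch.
D6 -> E5
G5 -> A4
A4 -> B3
G3 -> A2
C3 -> D2
C4 -> D3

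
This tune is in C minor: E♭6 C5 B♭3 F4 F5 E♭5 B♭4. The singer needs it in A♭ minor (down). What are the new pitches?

From C down to A♭ is a major third; apply that to each pitch.
Eb6 gives Cb6
C5 gives Ab4
Bb3 gives Gb3
F4 gives Db4
F5 gives Db5
Eb5 gives Cb5
Bb4 gives Gb4

Cb6 Ab4 Gb3 Db4 Db5 Cb5 Gb4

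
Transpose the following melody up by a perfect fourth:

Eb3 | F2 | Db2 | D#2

Ab3 Bb2 Gb2 G#2

A perfect fourth up from Eb3 gives Ab3.
F2: a fourth up reaches B, and 5 semitones makes it Bb2.
Db2: a fourth up reaches G, and 5 semitones makes it Gb2.
A perfect fourth up from D#2 gives G#2.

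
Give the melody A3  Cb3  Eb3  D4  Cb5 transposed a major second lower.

G3 Bbb2 Db3 C4 Bbb4

A3 down a major second is G3.
Cb3 down a major second is Bbb2.
A major second down from Eb3 gives Db3.
D4 down a major second is C4.
Cb5: a second down reaches B, and 2 semitones makes it Bbb4.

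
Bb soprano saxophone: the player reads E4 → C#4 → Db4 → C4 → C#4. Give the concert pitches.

D4 B3 Cb4 Bb3 B3

Written C4 on the Bb soprano saxophone sounds as Bb3, a major second lower; apply that shift to every note.
E4 to D4
C#4 to B3
Db4 to Cb4
C4 to Bb3
C#4 to B3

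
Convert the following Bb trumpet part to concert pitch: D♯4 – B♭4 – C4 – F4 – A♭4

C#4 Ab4 Bb3 Eb4 Gb4

The Bb trumpet sounds a major second below written, so transpose each written note down a major second.
D#4 → C#4
Bb4 → Ab4
C4 → Bb3
F4 → Eb4
Ab4 → Gb4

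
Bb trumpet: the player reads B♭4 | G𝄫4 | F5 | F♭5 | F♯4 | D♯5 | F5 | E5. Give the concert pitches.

The Bb trumpet sounds a major second below written, so transpose each written note down a major second.
Bb4 to Ab4
Gbb4 to Fbb4
F5 to Eb5
Fb5 to Ebb5
F#4 to E4
D#5 to C#5
F5 to Eb5
E5 to D5

Ab4 Fbb4 Eb5 Ebb5 E4 C#5 Eb5 D5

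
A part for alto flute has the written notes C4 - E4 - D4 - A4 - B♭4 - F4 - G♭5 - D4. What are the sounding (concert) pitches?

G3 B3 A3 E4 F4 C4 Db5 A3

The alto flute sounds a perfect fourth below written, so transpose each written note down a perfect fourth.
C4 becomes G3
E4 becomes B3
D4 becomes A3
A4 becomes E4
Bb4 becomes F4
F4 becomes C4
Gb5 becomes Db5
D4 becomes A3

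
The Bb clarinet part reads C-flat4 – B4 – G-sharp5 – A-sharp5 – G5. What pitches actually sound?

Bbb3 A4 F#5 G#5 F5

Written C4 on the Bb clarinet sounds as Bb3, a major second lower; apply that shift to every note.
Cb4 to Bbb3
B4 to A4
G#5 to F#5
A#5 to G#5
G5 to F5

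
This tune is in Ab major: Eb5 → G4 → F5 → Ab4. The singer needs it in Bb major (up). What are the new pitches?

F5 A4 G5 Bb4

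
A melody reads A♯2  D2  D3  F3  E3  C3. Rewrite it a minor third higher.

C#3 F2 F3 Ab3 G3 Eb3

A minor third up from A#2 gives C#3.
A minor third up from D2 gives F2.
D3 up a minor third is F3.
F3 up a minor third is Ab3.
A minor third up from E3 gives G3.
A minor third up from C3 gives Eb3.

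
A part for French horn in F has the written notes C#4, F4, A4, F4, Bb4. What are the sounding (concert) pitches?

Written C4 on the French horn in F sounds as F3, a perfect fifth lower; apply that shift to every note.
C#4 becomes F#3
F4 becomes Bb3
A4 becomes D4
F4 becomes Bb3
Bb4 becomes Eb4

F#3 Bb3 D4 Bb3 Eb4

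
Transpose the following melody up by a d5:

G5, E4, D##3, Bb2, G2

Db6 Bb4 A#3 Fb3 Db3

G5 -> Db6
E4 -> Bb4
D##3 -> A#3
Bb2 -> Fb3
G2 -> Db3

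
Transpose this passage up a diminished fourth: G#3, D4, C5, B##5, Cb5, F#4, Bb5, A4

G#3 gives C4
D4 gives Gb4
C5 gives Fb5
B##5 gives E#6
Cb5 gives Fbb5
F#4 gives Bb4
Bb5 gives Ebb6
A4 gives Db5

C4 Gb4 Fb5 E#6 Fbb5 Bb4 Ebb6 Db5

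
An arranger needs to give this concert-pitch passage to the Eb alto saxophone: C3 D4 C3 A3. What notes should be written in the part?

A3 B4 A3 F#4

The Eb alto saxophone sounds a major sixth below written, so the written part must be a major sixth above concert — transpose each note up.
C3 becomes A3
D4 becomes B4
C3 becomes A3
A3 becomes F#4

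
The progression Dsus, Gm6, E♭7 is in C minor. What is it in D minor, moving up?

C minor up to D minor is a major second; each chord root moves by that interval while the quality stays the same.
Dsus: root D up a major second → E, giving Esus.
Gm6: root G up a major second → A, giving Am6.
E♭7: root E♭ up a major second → F, giving F7.

Esus Am6 F7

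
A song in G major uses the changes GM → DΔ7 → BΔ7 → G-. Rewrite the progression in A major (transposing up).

G major up to A major is a major second; each chord root moves by that interval while the quality stays the same.
GM: root G up a major second → A, giving AM.
DΔ7: root D up a major second → E, giving EΔ7.
BΔ7: root B up a major second → C#, giving C#Δ7.
G-: root G up a major second → A, giving A-.

AM EΔ7 C#Δ7 A-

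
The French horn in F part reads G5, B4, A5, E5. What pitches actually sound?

C5 E4 D5 A4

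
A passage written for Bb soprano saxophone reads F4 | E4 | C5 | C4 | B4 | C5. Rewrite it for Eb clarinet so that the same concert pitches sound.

C4 B3 G4 G3 F#4 G4

First find concert pitch: the Bb soprano saxophone sounds a major second below written, so F4 E4 C5 C4 B4 C5 sounds Eb4 D4 Bb4 Bb3 A4 Bb4.
Then write for Eb clarinet: it sounds a minor third above written, so the part must be a minor third below concert.
Eb4 → C4
D4 → B3
Bb4 → G4
Bb3 → G3
A4 → F#4
Bb4 → G4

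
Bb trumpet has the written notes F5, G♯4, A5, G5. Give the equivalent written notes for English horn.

Bb5 C#5 D6 C6

First find concert pitch: the Bb trumpet sounds a major second below written, so F5 G♯4 A5 G5 sounds Eb5 F#4 G5 F5.
Then write for English horn: it sounds a perfect fifth below written, so the part must be a perfect fifth above concert.
Eb5 → Bb5
F#4 → C#5
G5 → D6
F5 → C6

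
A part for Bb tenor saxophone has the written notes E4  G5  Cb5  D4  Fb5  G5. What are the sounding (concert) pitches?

D3 F4 Bbb3 C3 Ebb4 F4

The Bb tenor saxophone sounds a major ninth below written, so transpose each written note down a major ninth.
E4 becomes D3
G5 becomes F4
Cb5 becomes Bbb3
D4 becomes C3
Fb5 becomes Ebb4
G5 becomes F4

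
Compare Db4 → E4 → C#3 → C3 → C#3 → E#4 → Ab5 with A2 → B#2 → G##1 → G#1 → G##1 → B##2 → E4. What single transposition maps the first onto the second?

Take the first pair: Db4 → A2. D to A spans 11 letter names, so the interval is some kind of eleventh.
A2 to Db4 is 16 semitones, which makes it a diminished eleventh; the second version is lower, so the direction is down.
Checking another pair — Ab5 → E4 — gives the same interval.

down a diminished eleventh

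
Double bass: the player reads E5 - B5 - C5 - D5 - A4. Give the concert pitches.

Written C4 on the double bass sounds as C3, a perfect octave lower; apply that shift to every note.
E5 gives E4
B5 gives B4
C5 gives C4
D5 gives D4
A4 gives A3

E4 B4 C4 D4 A3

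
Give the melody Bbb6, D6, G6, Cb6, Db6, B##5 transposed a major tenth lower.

Gbb5 Bb4 Eb5 Abb4 Bbb4 G##4

A major tenth down from Bbb6 gives Gbb5.
D6: a tenth down reaches B, and 16 semitones makes it Bb4.
G6 down a major tenth is Eb5.
A major tenth down from Cb6 gives Abb4.
A major tenth down from Db6 gives Bbb4.
B##5: a tenth down reaches G, and 16 semitones makes it G##4.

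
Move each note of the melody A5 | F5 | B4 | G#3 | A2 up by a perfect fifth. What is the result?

E6 C6 F#5 D#4 E3

A5 becomes E6
F5 becomes C6
B4 becomes F#5
G#3 becomes D#4
A2 becomes E3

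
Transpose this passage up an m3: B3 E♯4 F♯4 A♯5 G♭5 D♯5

D4 G#4 A4 C#6 Bbb5 F#5

B3: a third up reaches D, and 3 semitones makes it D4.
E#4 up a minor third is G#4.
F#4: a third up reaches A, and 3 semitones makes it A4.
A minor third up from A#5 gives C#6.
A minor third up from Gb5 gives Bbb5.
D#5 up a minor third is F#5.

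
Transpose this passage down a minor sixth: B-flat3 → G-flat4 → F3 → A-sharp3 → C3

Bb3: a sixth down reaches D, and 8 semitones makes it D3.
A minor sixth down from Gb4 gives Bb3.
A minor sixth down from F3 gives A2.
A minor sixth down from A#3 gives C##3.
A minor sixth down from C3 gives E2.

D3 Bb3 A2 C##3 E2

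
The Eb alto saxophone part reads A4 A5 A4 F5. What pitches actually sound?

C4 C5 C4 Ab4

The Eb alto saxophone sounds a major sixth below written, so transpose each written note down a major sixth.
A4 → C4
A5 → C5
A4 → C4
F5 → Ab4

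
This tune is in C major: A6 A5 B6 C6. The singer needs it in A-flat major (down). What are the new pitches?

F6 F5 G6 Ab5

From C down to A-flat is a major third; apply that to each pitch.
A6 gives F6
A5 gives F5
B6 gives G6
C6 gives Ab5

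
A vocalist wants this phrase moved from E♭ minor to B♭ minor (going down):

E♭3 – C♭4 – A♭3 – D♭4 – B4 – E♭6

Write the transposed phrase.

Bb2 Gb3 Eb3 Ab3 F#4 Bb5

From E♭ down to B♭ is a perfect fourth; apply that to each pitch.
Eb3 to Bb2
Cb4 to Gb3
Ab3 to Eb3
Db4 to Ab3
B4 to F#4
Eb6 to Bb5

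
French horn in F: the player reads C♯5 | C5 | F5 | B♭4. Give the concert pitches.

F#4 F4 Bb4 Eb4

Written C4 on the French horn in F sounds as F3, a perfect fifth lower; apply that shift to every note.
C#5 to F#4
C5 to F4
F5 to Bb4
Bb4 to Eb4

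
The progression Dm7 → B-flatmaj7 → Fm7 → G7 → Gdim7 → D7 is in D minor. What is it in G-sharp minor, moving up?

D minor up to G-sharp minor is an augmented fourth; each chord root moves by that interval while the quality stays the same.
Dm7: root D up an augmented fourth → G#, giving G#m7.
B-flatmaj7: root B-flat up an augmented fourth → E, giving Emaj7.
Fm7: root F up an augmented fourth → B, giving Bm7.
G7: root G up an augmented fourth → C#, giving C#7.
Gdim7: root G up an augmented fourth → C#, giving C#dim7.
D7: root D up an augmented fourth → G#, giving G#7.

G#m7 Emaj7 Bm7 C#7 C#dim7 G#7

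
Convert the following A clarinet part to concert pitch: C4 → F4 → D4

The A clarinet sounds a minor third below written, so transpose each written note down a minor third.
C4 -> A3
F4 -> D4
D4 -> B3

A3 D4 B3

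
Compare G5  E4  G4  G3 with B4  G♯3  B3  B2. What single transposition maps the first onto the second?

Take the first pair: G5 → B4. G to B spans 6 letter names, so the interval is some kind of sixth.
B4 to G5 is 8 semitones, which makes it a minor sixth; the second version is lower, so the direction is down.
Checking another pair — G3 → B2 — gives the same interval.

down a minor sixth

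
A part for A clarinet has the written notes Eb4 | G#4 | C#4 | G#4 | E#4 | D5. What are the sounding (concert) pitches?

C4 E#4 A#3 E#4 C##4 B4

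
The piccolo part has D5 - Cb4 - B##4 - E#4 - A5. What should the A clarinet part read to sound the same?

F6 Ebb5 D##6 G#5 C7

First find concert pitch: the piccolo sounds a perfect octave above written, so D5 Cb4 B##4 E#4 A5 sounds D6 Cb5 B##5 E#5 A6.
Then write for A clarinet: it sounds a minor third below written, so the part must be a minor third above concert.
D6 → F6
Cb5 → Ebb5
B##5 → D##6
E#5 → G#5
A6 → C7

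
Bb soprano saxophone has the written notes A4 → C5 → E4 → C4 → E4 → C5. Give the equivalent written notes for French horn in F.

D5 F5 A4 F4 A4 F5

First find concert pitch: the Bb soprano saxophone sounds a major second below written, so A4 C5 E4 C4 E4 C5 sounds G4 Bb4 D4 Bb3 D4 Bb4.
Then write for French horn in F: it sounds a perfect fifth below written, so the part must be a perfect fifth above concert.
G4 → D5
Bb4 → F5
D4 → A4
Bb3 → F4
D4 → A4
Bb4 → F5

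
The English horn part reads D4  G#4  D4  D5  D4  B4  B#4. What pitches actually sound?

G3 C#4 G3 G4 G3 E4 E#4

The English horn sounds a perfect fifth below written, so transpose each written note down a perfect fifth.
D4 gives G3
G#4 gives C#4
D4 gives G3
D5 gives G4
D4 gives G3
B4 gives E4
B#4 gives E#4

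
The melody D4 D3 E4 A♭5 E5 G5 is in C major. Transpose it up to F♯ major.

G#4 G#3 A#4 D6 A#5 C#6

C major to F♯ major up is an augmented fourth, so every note moves up by that interval.
D4 to G#4
D3 to G#3
E4 to A#4
Ab5 to D6
E5 to A#5
G5 to C#6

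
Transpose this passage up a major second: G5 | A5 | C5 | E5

G5 becomes A5
A5 becomes B5
C5 becomes D5
E5 becomes F#5

A5 B5 D5 F#5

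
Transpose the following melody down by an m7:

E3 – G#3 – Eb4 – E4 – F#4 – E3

A minor seventh down from E3 gives F#2.
A minor seventh down from G#3 gives A#2.
A minor seventh down from Eb4 gives F3.
A minor seventh down from E4 gives F#3.
F#4 down a minor seventh is G#3.
E3 down a minor seventh is F#2.

F#2 A#2 F3 F#3 G#3 F#2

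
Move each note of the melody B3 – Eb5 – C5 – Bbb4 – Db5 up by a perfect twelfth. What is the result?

A perfect twelfth up from B3 gives F#5.
Eb5 up a perfect twelfth is Bb6.
C5 up a perfect twelfth is G6.
A perfect twelfth up from Bbb4 gives Fb6.
Db5: a twelfth up reaches A, and 19 semitones makes it Ab6.

F#5 Bb6 G6 Fb6 Ab6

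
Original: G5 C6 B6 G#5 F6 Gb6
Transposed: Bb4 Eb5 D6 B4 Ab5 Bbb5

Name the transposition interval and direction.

down a major sixth

Take the first pair: G5 → Bb4. G to B spans 6 letter names, so the interval is some kind of sixth.
Bb4 to G5 is 9 semitones, which makes it a major sixth; the second version is lower, so the direction is down.
Checking another pair — Gb6 → Bbb5 — gives the same interval.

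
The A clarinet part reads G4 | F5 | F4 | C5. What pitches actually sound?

E4 D5 D4 A4

The A clarinet sounds a minor third below written, so transpose each written note down a minor third.
G4 -> E4
F5 -> D5
F4 -> D4
C5 -> A4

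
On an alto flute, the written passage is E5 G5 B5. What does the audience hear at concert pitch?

B4 D5 F#5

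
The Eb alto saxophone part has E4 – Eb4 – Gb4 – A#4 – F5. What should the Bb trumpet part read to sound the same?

First find concert pitch: the Eb alto saxophone sounds a major sixth below written, so E4 Eb4 Gb4 A#4 F5 sounds G3 Gb3 Bbb3 C#4 Ab4.
Then write for Bb trumpet: it sounds a major second below written, so the part must be a major second above concert.
G3 → A3
Gb3 → Ab3
Bbb3 → Cb4
C#4 → D#4
Ab4 → Bb4

A3 Ab3 Cb4 D#4 Bb4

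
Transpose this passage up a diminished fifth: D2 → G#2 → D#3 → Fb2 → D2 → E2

D2 -> Ab2
G#2 -> D3
D#3 -> A3
Fb2 -> Cbb3
D2 -> Ab2
E2 -> Bb2

Ab2 D3 A3 Cbb3 Ab2 Bb2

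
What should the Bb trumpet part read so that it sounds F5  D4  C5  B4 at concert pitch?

G5 E4 D5 C#5

Written C4 sounds as Bb3 on the Bb trumpet, so concert pitches are written a major second up.
F5 → G5
D4 → E4
C5 → D5
B4 → C#5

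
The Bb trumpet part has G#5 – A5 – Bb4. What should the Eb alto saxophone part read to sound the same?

First find concert pitch: the Bb trumpet sounds a major second below written, so G#5 A5 Bb4 sounds F#5 G5 Ab4.
Then write for Eb alto saxophone: it sounds a major sixth below written, so the part must be a major sixth above concert.
F#5 → D#6
G5 → E6
Ab4 → F5

D#6 E6 F5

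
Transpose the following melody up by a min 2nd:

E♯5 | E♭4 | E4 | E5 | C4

F#5 Fb4 F4 F5 Db4

E#5 becomes F#5
Eb4 becomes Fb4
E4 becomes F4
E5 becomes F5
C4 becomes Db4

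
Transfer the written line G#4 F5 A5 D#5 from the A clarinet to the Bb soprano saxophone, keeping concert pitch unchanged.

F##4 E5 G#5 C##5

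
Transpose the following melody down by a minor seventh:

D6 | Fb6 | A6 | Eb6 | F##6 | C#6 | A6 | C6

D6 → E5
Fb6 → Gb5
A6 → B5
Eb6 → F5
F##6 → G##5
C#6 → D#5
A6 → B5
C6 → D5

E5 Gb5 B5 F5 G##5 D#5 B5 D5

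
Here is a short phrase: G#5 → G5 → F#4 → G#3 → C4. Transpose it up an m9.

A6 Ab6 G5 A4 Db5

G#5 to A6
G5 to Ab6
F#4 to G5
G#3 to A4
C4 to Db5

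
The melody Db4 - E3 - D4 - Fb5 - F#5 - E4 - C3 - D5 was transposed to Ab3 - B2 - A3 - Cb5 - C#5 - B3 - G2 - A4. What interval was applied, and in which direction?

down a perfect fourth

From Db4 to Ab3 is 4 letter names — a fourth of some quality.
Ab3 to Db4 is 5 semitones, which makes it a perfect fourth; the second version is lower, so the direction is down.
Checking another pair — D5 → A4 — gives the same interval.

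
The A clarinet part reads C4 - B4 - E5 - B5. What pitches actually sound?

The A clarinet sounds a minor third below written, so transpose each written note down a minor third.
C4 to A3
B4 to G#4
E5 to C#5
B5 to G#5

A3 G#4 C#5 G#5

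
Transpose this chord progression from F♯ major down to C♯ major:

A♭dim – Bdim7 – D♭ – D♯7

Ebdim F#dim7 Ab A#7

F♯ major down to C♯ major is a perfect fourth; each chord root moves by that interval while the quality stays the same.
A♭dim: root A♭ down a perfect fourth → Eb, giving Ebdim.
Bdim7: root B down a perfect fourth → F#, giving F#dim7.
D♭: root D♭ down a perfect fourth → Ab, giving Ab.
D♯7: root D♯ down a perfect fourth → A#, giving A#7.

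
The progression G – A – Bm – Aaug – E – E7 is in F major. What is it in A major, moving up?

B C# D#m C#aug G# G#7

F major up to A major is a major third; each chord root moves by that interval while the quality stays the same.
G: root G up a major third → B, giving B.
A: root A up a major third → C#, giving C#.
Bm: root B up a major third → D#, giving D#m.
Aaug: root A up a major third → C#, giving C#aug.
E: root E up a major third → G#, giving G#.
E7: root E up a major third → G#, giving G#7.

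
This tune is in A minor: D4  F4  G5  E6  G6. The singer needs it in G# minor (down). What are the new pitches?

C#4 E4 F#5 D#6 F#6

From A down to G# is a minor second; apply that to each pitch.
D4 becomes C#4
F4 becomes E4
G5 becomes F#5
E6 becomes D#6
G6 becomes F#6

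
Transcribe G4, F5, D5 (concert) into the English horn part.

The English horn sounds a perfect fifth below written, so the written part must be a perfect fifth above concert — transpose each note up.
G4 gives D5
F5 gives C6
D5 gives A5

D5 C6 A5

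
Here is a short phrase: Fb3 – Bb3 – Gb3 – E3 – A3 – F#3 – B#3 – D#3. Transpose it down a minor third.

Db3 G3 Eb3 C#3 F#3 D#3 G##3 B#2

Fb3: a third down reaches D, and 3 semitones makes it Db3.
Bb3 down a minor third is G3.
A minor third down from Gb3 gives Eb3.
A minor third down from E3 gives C#3.
A3: a third down reaches F, and 3 semitones makes it F#3.
F#3: a third down reaches D, and 3 semitones makes it D#3.
B#3 down a minor third is G##3.
D#3: a third down reaches B, and 3 semitones makes it B#2.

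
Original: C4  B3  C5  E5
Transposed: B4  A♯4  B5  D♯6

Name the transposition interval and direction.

Take the first pair: C4 → B4. C to B spans 7 letter names, so the interval is some kind of seventh.
C4 to B4 is 11 semitones, which makes it a major seventh; the second version is higher, so the direction is up.
Checking another pair — E5 → D#6 — gives the same interval.

up a major seventh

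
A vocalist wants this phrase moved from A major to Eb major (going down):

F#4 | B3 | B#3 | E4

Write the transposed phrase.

From A down to Eb is an augmented fourth; apply that to each pitch.
F#4 → C4
B3 → F3
B#3 → F#3
E4 → Bb3

C4 F3 F#3 Bb3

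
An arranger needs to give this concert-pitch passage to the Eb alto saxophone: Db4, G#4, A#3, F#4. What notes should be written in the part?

The Eb alto saxophone sounds a major sixth below written, so the written part must be a major sixth above concert — transpose each note up.
Db4 becomes Bb4
G#4 becomes E#5
A#3 becomes F##4
F#4 becomes D#5

Bb4 E#5 F##4 D#5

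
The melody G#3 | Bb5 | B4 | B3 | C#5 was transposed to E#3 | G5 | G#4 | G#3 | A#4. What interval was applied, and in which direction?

Take the first pair: G#3 → E#3. G to E spans 3 letter names, so the interval is some kind of third.
E#3 to G#3 is 3 semitones, which makes it a minor third; the second version is lower, so the direction is down.
Checking another pair — C#5 → A#4 — gives the same interval.

down a minor third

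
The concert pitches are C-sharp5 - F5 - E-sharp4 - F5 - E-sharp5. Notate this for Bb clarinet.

Written C4 sounds as Bb3 on the Bb clarinet, so concert pitches are written a major second up.
C#5 -> D#5
F5 -> G5
E#4 -> F##4
F5 -> G5
E#5 -> F##5

D#5 G5 F##4 G5 F##5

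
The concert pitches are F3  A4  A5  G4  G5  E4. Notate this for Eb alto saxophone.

Written C4 sounds as Eb3 on the Eb alto saxophone, so concert pitches are written a major sixth up.
F3 -> D4
A4 -> F#5
A5 -> F#6
G4 -> E5
G5 -> E6
E4 -> C#5

D4 F#5 F#6 E5 E6 C#5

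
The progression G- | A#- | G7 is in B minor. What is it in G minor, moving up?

B minor up to G minor is a minor sixth; each chord root moves by that interval while the quality stays the same.
G-: root G up a minor sixth → Eb, giving Eb-.
A#-: root A# up a minor sixth → F#, giving F#-.
G7: root G up a minor sixth → Eb, giving Eb7.

Eb- F#- Eb7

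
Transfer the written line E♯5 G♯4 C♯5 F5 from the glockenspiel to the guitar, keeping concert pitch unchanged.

E#8 G#7 C#8 F8

First find concert pitch: the glockenspiel sounds a perfect fifteenth above written, so E♯5 G♯4 C♯5 F5 sounds E#7 G#6 C#7 F7.
Then write for guitar: it sounds a perfect octave below written, so the part must be a perfect octave above concert.
E#7 → E#8
G#6 → G#7
C#7 → C#8
F7 → F8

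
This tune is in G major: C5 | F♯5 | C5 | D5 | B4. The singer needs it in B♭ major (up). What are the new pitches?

G major to B♭ major up is a minor third, so every note moves up by that interval.
C5 becomes Eb5
F#5 becomes A5
C5 becomes Eb5
D5 becomes F5
B4 becomes D5

Eb5 A5 Eb5 F5 D5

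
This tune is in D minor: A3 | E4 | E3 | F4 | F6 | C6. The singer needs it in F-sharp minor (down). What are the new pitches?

D minor to F-sharp minor down is a minor sixth, so every note moves down by that interval.
A3 -> C#3
E4 -> G#3
E3 -> G#2
F4 -> A3
F6 -> A5
C6 -> E5

C#3 G#3 G#2 A3 A5 E5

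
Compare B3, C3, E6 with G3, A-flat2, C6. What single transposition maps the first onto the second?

down a major third

From B3 to G3 is 3 letter names — a third of some quality.
G3 to B3 is 4 semitones, which makes it a major third; the second version is lower, so the direction is down.
Checking another pair — E6 → C6 — gives the same interval.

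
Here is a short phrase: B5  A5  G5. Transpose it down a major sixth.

A major sixth down from B5 gives D5.
A major sixth down from A5 gives C5.
G5: a sixth down reaches B, and 9 semitones makes it Bb4.

D5 C5 Bb4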